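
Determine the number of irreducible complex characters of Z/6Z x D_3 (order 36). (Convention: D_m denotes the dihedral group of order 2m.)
18

Why: The number of irreducible complex representations of a finite group equals its number of conjugacy classes. For a direct product, #classes(G x H) = #classes(G) * #classes(H). Z/6Z has 6 classes (abelian), D_3 has 3 classes, so 6 * 3 = 18, so Z/6Z x D_3 (order 36) has exactly 18 irreducible complex representations.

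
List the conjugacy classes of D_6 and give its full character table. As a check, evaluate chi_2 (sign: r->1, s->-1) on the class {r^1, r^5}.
Conjugacy classes: {e} of size 1, {r^3} of size 1, {r^1, r^5} of size 2, {r^2, r^4} of size 2, {s, sr^2, ...} of size 3, {sr, sr^3, ...} of size 3.
Character table:
  irrep \ class              {e} (size 1)  {r^3} (size 1)  {r^1, r^5} (size 2)  {r^2, r^4} (size 2)  {s, sr^2, ...} (size 3)  {sr, sr^3, ...} (size 3)
  chi_1 (triv)               1             1               1                    1                    1                        1                       
  chi_2 (sign: r->1, s->-1)  1             1               1                    1                    -1                       -1                      
  chi_3 (r->-1, s->1)        1             -1              -1                   1                    1                        -1                      
  chi_4 (r->-1, s->-1)       1             -1              -1                   1                    -1                       1                       
  chi_5 (2d, j=1)            2             -2              1                    -1                   0                        0                       
  chi_6 (2d, j=2)            2             2               -1                   -1                   0                        0                       

Spot check: chi_2 (sign: r->1, s->-1) on {r^1, r^5} = 1.

Working: D_6 has order 2*6 = 12 with 6 conjugacy classes, hence 6 irreducibles. Sum of squared dims 1 + 1 + 1 + 1 + 4 + 4 = 12 = |G|. Linear characters come from the abelianisation; the 2-dimensional irreps have character r^k -> 2*cos(2*pi*j*k/6), reflections -> 0.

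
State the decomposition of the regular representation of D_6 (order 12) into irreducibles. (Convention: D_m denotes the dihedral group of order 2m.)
Each irreducible V_i of dimension d_i appears with multiplicity d_i, i.e. rho_reg = (direct sum over all irreducibles V_i) d_i V_i. The irreducible dimensions for D_6 are 1, 1, 1, 1, 2, 2: 4 irreducibles of dimension 1, each with multiplicity 1; 2 irreducibles of dimension 2, each with multiplicity 2. Total dimension 4*1*1 + 2*2*2 = 12 = |G|.

Proof sketch: General theorem: in the regular representation of a finite group G, each irreducible appears with multiplicity equal to its dimension. Check: dim(rho_reg) = sum d_i^2 = 1 + 1 + 1 + 1 + 4 + 4 = 12 = |G|.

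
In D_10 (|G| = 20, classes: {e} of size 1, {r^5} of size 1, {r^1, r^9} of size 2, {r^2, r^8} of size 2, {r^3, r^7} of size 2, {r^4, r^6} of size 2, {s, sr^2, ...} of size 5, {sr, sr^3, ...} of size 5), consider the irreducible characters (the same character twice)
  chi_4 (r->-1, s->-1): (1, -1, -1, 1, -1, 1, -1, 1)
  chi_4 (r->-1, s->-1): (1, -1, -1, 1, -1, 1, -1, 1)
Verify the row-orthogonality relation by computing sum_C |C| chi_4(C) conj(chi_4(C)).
Sum = 20 = |G| = 20; so <chi_4, chi_4> = 1 (norm-1 confirms irreducibility).

Proof sketch: Compute term by term over conjugacy classes (|C| * chi_4(C) * conj(chi_4(C))):
  1*(1)*conj(1) + 1*(-1)*conj(-1) + 2*(-1)*conj(-1) + 2*(1)*conj(1) + 2*(-1)*conj(-1) + 2*(1)*conj(1) + 5*(-1)*conj(-1) + 5*(1)*conj(1)
  = (1) + (1) + (2) + (2) + (2) + (2) + (5) + (5)
  = 20.
Dividing by |G| = 20 gives 20/20 = 1, matching the row-orthogonality relation <chi_4, chi_4> = [chi_4 = chi_4].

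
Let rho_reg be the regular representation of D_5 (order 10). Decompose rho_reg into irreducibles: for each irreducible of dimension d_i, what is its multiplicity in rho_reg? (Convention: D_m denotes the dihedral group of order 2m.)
Each irreducible V_i of dimension d_i appears with multiplicity d_i, i.e. rho_reg = (direct sum over all irreducibles V_i) d_i V_i. The irreducible dimensions for D_5 are 1, 1, 2, 2: 2 irreducibles of dimension 1, each with multiplicity 1; 2 irreducibles of dimension 2, each with multiplicity 2. Total dimension 2*1*1 + 2*2*2 = 10 = |G|.

Argument: General theorem: in the regular representation of a finite group G, each irreducible appears with multiplicity equal to its dimension. Check: dim(rho_reg) = sum d_i^2 = 1 + 1 + 4 + 4 = 10 = |G|.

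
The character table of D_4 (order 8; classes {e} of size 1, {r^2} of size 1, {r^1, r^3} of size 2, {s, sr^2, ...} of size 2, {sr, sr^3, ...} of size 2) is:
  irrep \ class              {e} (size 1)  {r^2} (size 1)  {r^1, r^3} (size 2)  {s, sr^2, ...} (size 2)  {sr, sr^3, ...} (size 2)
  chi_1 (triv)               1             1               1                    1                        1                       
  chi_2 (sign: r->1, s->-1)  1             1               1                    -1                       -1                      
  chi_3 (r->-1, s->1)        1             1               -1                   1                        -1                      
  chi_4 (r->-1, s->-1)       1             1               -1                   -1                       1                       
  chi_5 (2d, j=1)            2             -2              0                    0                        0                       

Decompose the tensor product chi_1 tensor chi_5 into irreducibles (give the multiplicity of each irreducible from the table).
chi_1 tensor chi_5 = chi_5 (all other irreducibles have multiplicity 0).

Proof sketch: The character of a tensor product is the pointwise product (chi_1 * chi_5)(C) = chi_1(C) * chi_5(C):
  {e}: (1)*(2), {r^2}: (1)*(-2), {r^1, r^3}: (1)*(0), {s, sr^2, ...}: (1)*(0), {sr, sr^3, ...}: (1)*(0)
so (chi_1 * chi_5) takes values
  {e} -> 2, {r^2} -> -2, {r^1, r^3} -> 0, {s, sr^2, ...} -> 0, {sr, sr^3, ...} -> 0.
Now take the inner product of this character with each irreducible chi from the table, <chi_1*chi_5, chi> = (1/8) sum_C |C| (chi_1*chi_5)(C) conj(chi(C)):
  <chi_1*chi_5, chi_1> = (1/8)[1*(2)*conj(1) + 1*(-2)*conj(1) + 2*(0)*conj(1) + 2*(0)*conj(1) + 2*(0)*conj(1)]
      = (1/8)[(2) + (-2) + (0) + (0) + (0)] = 0/8 = 0
  <chi_1*chi_5, chi_2> = (1/8)[1*(2)*conj(1) + 1*(-2)*conj(1) + 2*(0)*conj(1) + 2*(0)*conj(-1) + 2*(0)*conj(-1)]
      = (1/8)[(2) + (-2) + (0) + (0) + (0)] = 0/8 = 0
  <chi_1*chi_5, chi_3> = (1/8)[1*(2)*conj(1) + 1*(-2)*conj(1) + 2*(0)*conj(-1) + 2*(0)*conj(1) + 2*(0)*conj(-1)]
      = (1/8)[(2) + (-2) + (0) + (0) + (0)] = 0/8 = 0
  <chi_1*chi_5, chi_4> = (1/8)[1*(2)*conj(1) + 1*(-2)*conj(1) + 2*(0)*conj(-1) + 2*(0)*conj(-1) + 2*(0)*conj(1)]
      = (1/8)[(2) + (-2) + (0) + (0) + (0)] = 0/8 = 0
  <chi_1*chi_5, chi_5> = (1/8)[1*(2)*conj(2) + 1*(-2)*conj(-2) + 2*(0)*conj(0) + 2*(0)*conj(0) + 2*(0)*conj(0)]
      = (1/8)[(4) + (4) + (0) + (0) + (0)] = 8/8 = 1
Hence the multiplicities are chi_5: 1. Dimension check: dim(chi_1)*dim(chi_5) = 1*2 = 2 and sum (mult * dim) = 1*2 = 2.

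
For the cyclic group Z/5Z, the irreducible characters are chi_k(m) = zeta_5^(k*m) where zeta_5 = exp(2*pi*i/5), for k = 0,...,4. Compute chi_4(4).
chi_4(4) = zeta_5^16 = exp(2*I*pi/5)

Proof sketch: chi_4(4) = zeta_5^(4*4) = zeta_5^16. Since zeta_5^5 = 1, this equals zeta_5^1 = exp(2*pi*i*1/5) = exp(2*I*pi/5).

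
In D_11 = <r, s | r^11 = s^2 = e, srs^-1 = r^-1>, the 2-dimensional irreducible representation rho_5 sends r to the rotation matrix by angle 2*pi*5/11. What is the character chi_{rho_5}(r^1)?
chi_{rho_5}(r^1) = 2*cos(2*pi*5*1/11) = -2*cos(pi/11)

Why: rho_5(r^1) is rotation by angle 2*pi*5*1/11, whose trace is 2*cos(2*pi*5*1/11) = -2*cos(pi/11).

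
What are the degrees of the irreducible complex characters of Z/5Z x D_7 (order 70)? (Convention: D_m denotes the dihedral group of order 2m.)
Dimensions: 1, 1, 1, 1, 1, 1, 1, 1, 1, 1, 2, 2, 2, 2, 2, 2, 2, 2, 2, 2, 2, 2, 2, 2, 2

Reasoning: There are 25 irreducibles (= number of conjugacy classes). Their dimensions d_i satisfy sum d_i^2 = |G| = 70: 1 + 1 + 1 + 1 + 1 + 1 + 1 + 1 + 1 + 1 + 4 + 4 + 4 + 4 + 4 + 4 + 4 + 4 + 4 + 4 + 4 + 4 + 4 + 4 + 4 = 70. (For the product with Z/5Z: each of the 5 1-dim characters of Z/5Z tensors with each irrep of D_7, giving 5 copies of each D_7-dimension.)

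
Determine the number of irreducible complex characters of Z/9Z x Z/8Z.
72

Why: The number of irreducible complex representations of a finite group equals its number of conjugacy classes. Z/9Z x Z/8Z is abelian of order 72, so every element is its own conjugacy class: 72 classes, so Z/9Z x Z/8Z (order 72) has exactly 72 irreducible complex representations.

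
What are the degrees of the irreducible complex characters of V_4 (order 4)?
Dimensions: 1, 1, 1, 1

There are 4 irreducibles (= number of conjugacy classes). Their dimensions d_i satisfy sum d_i^2 = |G| = 4: 1 + 1 + 1 + 1 = 4.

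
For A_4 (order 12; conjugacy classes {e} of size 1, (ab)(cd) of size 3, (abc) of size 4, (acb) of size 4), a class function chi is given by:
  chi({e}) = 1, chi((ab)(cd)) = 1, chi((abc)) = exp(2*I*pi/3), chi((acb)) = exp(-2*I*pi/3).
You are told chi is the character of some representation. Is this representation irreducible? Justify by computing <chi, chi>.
Irreducible: <chi, chi> = 1.

Solution. <chi, chi> = (1/|G|) sum_C |C| * |chi(C)|^2 = (1/12)[1*|1|^2 + 3*|1|^2 + 4*|exp(2*I*pi/3)|^2 + 4*|exp(-2*I*pi/3)|^2]
  = (1/12)[(1) + (3) + (4) + (4)] = 12/12 = 1.
(Exp terms are combined using exp(i*s)*conj(exp(i*t)) = exp(i*(s-t)), and sums of them are collapsed using the identity that for every m > 1 the m distinct m-th roots of unity sum to 0, e.g. 1 + exp(2*I*pi/3) + exp(-2*I*pi/3) = 0.)
A character is irreducible iff <chi, chi> = 1, so this representation is irreducible.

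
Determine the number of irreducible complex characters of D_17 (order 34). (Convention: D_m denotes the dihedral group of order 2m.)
10

Proof sketch: The number of irreducible complex representations of a finite group equals its number of conjugacy classes. D_17 has 10 conjugacy classes ((n+3)/2 for n odd), so D_17 (order 34) has exactly 10 irreducible complex representations.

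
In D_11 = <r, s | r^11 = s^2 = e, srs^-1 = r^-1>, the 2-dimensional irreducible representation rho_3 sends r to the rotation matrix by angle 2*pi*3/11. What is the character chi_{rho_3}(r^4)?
chi_{rho_3}(r^4) = 2*cos(2*pi*3*4/11) = 2*cos(24*pi/11)

Argument: rho_3(r^4) is rotation by angle 2*pi*3*4/11, whose trace is 2*cos(2*pi*3*4/11) = 2*cos(24*pi/11).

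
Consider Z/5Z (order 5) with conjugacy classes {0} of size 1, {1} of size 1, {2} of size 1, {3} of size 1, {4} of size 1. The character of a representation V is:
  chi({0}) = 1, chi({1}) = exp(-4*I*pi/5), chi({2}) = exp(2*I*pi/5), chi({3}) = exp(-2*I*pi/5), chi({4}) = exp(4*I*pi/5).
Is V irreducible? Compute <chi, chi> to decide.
Irreducible: <chi, chi> = 1.

Working: <chi, chi> = (1/|G|) sum_C |C| * |chi(C)|^2 = (1/5)[1*|1|^2 + 1*|exp(-4*I*pi/5)|^2 + 1*|exp(2*I*pi/5)|^2 + 1*|exp(-2*I*pi/5)|^2 + 1*|exp(4*I*pi/5)|^2]
  = (1/5)[(1) + (1) + (1) + (1) + (1)] = 5/5 = 1.
(Exp terms are combined using exp(i*s)*conj(exp(i*t)) = exp(i*(s-t)), and sums of them are collapsed using the identity that for every m > 1 the m distinct m-th roots of unity sum to 0, e.g. 1 + exp(2*I*pi/3) + exp(-2*I*pi/3) = 0.)
A character is irreducible iff <chi, chi> = 1, so this representation is irreducible.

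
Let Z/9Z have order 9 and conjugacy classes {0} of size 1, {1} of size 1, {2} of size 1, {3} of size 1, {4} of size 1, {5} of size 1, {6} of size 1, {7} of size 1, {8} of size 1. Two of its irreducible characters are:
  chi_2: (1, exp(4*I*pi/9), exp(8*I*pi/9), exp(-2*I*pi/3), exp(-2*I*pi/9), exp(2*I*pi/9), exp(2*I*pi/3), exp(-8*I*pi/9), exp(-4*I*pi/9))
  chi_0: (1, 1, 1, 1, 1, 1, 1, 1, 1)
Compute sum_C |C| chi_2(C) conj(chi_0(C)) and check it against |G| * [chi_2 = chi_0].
Sum = 0; so <chi_2, chi_0> = 0 (distinct irreducibles are orthogonal).

Reasoning: Compute term by term over conjugacy classes (|C| * chi_2(C) * conj(chi_0(C))):
  1*(1)*conj(1) + 1*(exp(4*I*pi/9))*conj(1) + 1*(exp(8*I*pi/9))*conj(1) + 1*(exp(-2*I*pi/3))*conj(1) + 1*(exp(-2*I*pi/9))*conj(1) + 1*(exp(2*I*pi/9))*conj(1) + 1*(exp(2*I*pi/3))*conj(1) + 1*(exp(-8*I*pi/9))*conj(1) + 1*(exp(-4*I*pi/9))*conj(1)
  = (1) + (exp(4*I*pi/9)) + (exp(8*I*pi/9)) + (exp(-2*I*pi/3)) + (exp(-2*I*pi/9)) + (exp(2*I*pi/9)) + (exp(2*I*pi/3)) + (exp(-8*I*pi/9)) + (exp(-4*I*pi/9))
  = 0.
(Exp terms are combined using exp(i*s)*conj(exp(i*t)) = exp(i*(s-t)), and sums of them are collapsed using the identity that for every m > 1 the m distinct m-th roots of unity sum to 0, e.g. 1 + exp(2*I*pi/3) + exp(-2*I*pi/3) = 0.)
Dividing by |G| = 9 gives 0/9 = 0, matching the row-orthogonality relation <chi_2, chi_0> = [chi_2 = chi_0].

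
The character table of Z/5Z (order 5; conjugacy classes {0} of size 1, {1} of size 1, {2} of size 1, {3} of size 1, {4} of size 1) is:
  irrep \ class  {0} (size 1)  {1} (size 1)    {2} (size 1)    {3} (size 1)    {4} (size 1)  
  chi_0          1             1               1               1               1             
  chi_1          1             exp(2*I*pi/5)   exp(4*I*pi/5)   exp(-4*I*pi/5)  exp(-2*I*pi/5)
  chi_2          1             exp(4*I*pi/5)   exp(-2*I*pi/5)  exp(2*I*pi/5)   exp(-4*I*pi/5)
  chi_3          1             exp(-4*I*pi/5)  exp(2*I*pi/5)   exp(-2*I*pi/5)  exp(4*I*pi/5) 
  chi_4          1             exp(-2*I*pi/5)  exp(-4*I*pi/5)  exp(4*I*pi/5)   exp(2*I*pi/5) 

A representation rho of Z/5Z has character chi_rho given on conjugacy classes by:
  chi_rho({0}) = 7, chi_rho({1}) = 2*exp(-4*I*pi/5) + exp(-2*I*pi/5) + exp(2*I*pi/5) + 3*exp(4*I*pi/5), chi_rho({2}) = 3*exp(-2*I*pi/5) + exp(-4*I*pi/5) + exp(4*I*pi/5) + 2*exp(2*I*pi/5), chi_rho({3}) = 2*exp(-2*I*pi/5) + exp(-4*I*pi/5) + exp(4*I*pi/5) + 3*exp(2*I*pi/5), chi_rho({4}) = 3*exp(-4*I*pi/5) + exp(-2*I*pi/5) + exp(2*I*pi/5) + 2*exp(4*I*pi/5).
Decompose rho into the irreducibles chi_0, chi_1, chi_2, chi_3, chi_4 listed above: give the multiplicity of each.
Multiplicities: chi_0: 0, chi_1: 1, chi_2: 3, chi_3: 2, chi_4: 1.

Why: Use <chi_rho, chi> = (1/|G|) sum_C |C| * chi_rho(C) * conj(chi(C)) with |G| = 5 for each irreducible chi in the table:
  <chi_rho, chi_0> = (1/5)[1*(7)*conj(1) + 1*(2*exp(-4*I*pi/5) + exp(-2*I*pi/5) + exp(2*I*pi/5) + 3*exp(4*I*pi/5))*conj(1) + 1*(3*exp(-2*I*pi/5) + exp(-4*I*pi/5) + exp(4*I*pi/5) + 2*exp(2*I*pi/5))*conj(1) + 1*(2*exp(-2*I*pi/5) + exp(-4*I*pi/5) + exp(4*I*pi/5) + 3*exp(2*I*pi/5))*conj(1) + 1*(3*exp(-4*I*pi/5) + exp(-2*I*pi/5) + exp(2*I*pi/5) + 2*exp(4*I*pi/5))*conj(1)]
      = (1/5)[(7) + (2*exp(-4*I*pi/5) + exp(-2*I*pi/5) + exp(2*I*pi/5) + 3*exp(4*I*pi/5)) + (3*exp(-2*I*pi/5) + exp(-4*I*pi/5) + exp(4*I*pi/5) + 2*exp(2*I*pi/5)) + (2*exp(-2*I*pi/5) + exp(-4*I*pi/5) + exp(4*I*pi/5) + 3*exp(2*I*pi/5)) + (3*exp(-4*I*pi/5) + exp(-2*I*pi/5) + exp(2*I*pi/5) + 2*exp(4*I*pi/5))] = 0/5 = 0
  <chi_rho, chi_1> = (1/5)[1*(7)*conj(1) + 1*(2*exp(-4*I*pi/5) + exp(-2*I*pi/5) + exp(2*I*pi/5) + 3*exp(4*I*pi/5))*conj(exp(2*I*pi/5)) + 1*(3*exp(-2*I*pi/5) + exp(-4*I*pi/5) + exp(4*I*pi/5) + 2*exp(2*I*pi/5))*conj(exp(4*I*pi/5)) + 1*(2*exp(-2*I*pi/5) + exp(-4*I*pi/5) + exp(4*I*pi/5) + 3*exp(2*I*pi/5))*conj(exp(-4*I*pi/5)) + 1*(3*exp(-4*I*pi/5) + exp(-2*I*pi/5) + exp(2*I*pi/5) + 2*exp(4*I*pi/5))*conj(exp(-2*I*pi/5))]
      = (1/5)[(7) + (1 + exp(-4*I*pi/5) + 2*exp(4*I*pi/5) + 3*exp(2*I*pi/5)) + (1 + 2*exp(-2*I*pi/5) + exp(2*I*pi/5) + 3*exp(4*I*pi/5)) + (1 + 3*exp(-4*I*pi/5) + exp(-2*I*pi/5) + 2*exp(2*I*pi/5)) + (1 + 3*exp(-2*I*pi/5) + 2*exp(-4*I*pi/5) + exp(4*I*pi/5))] = 5/5 = 1
  <chi_rho, chi_2> = (1/5)[1*(7)*conj(1) + 1*(2*exp(-4*I*pi/5) + exp(-2*I*pi/5) + exp(2*I*pi/5) + 3*exp(4*I*pi/5))*conj(exp(4*I*pi/5)) + 1*(3*exp(-2*I*pi/5) + exp(-4*I*pi/5) + exp(4*I*pi/5) + 2*exp(2*I*pi/5))*conj(exp(-2*I*pi/5)) + 1*(2*exp(-2*I*pi/5) + exp(-4*I*pi/5) + exp(4*I*pi/5) + 3*exp(2*I*pi/5))*conj(exp(2*I*pi/5)) + 1*(3*exp(-4*I*pi/5) + exp(-2*I*pi/5) + exp(2*I*pi/5) + 2*exp(4*I*pi/5))*conj(exp(-4*I*pi/5))]
      = (1/5)[(7) + (3 + exp(-2*I*pi/5) + exp(4*I*pi/5) + 2*exp(2*I*pi/5)) + (3 + exp(-2*I*pi/5) + exp(-4*I*pi/5) + 2*exp(4*I*pi/5)) + (3 + 2*exp(-4*I*pi/5) + exp(4*I*pi/5) + exp(2*I*pi/5)) + (3 + 2*exp(-2*I*pi/5) + exp(-4*I*pi/5) + exp(2*I*pi/5))] = 15/5 = 3
  <chi_rho, chi_3> = (1/5)[1*(7)*conj(1) + 1*(2*exp(-4*I*pi/5) + exp(-2*I*pi/5) + exp(2*I*pi/5) + 3*exp(4*I*pi/5))*conj(exp(-4*I*pi/5)) + 1*(3*exp(-2*I*pi/5) + exp(-4*I*pi/5) + exp(4*I*pi/5) + 2*exp(2*I*pi/5))*conj(exp(2*I*pi/5)) + 1*(2*exp(-2*I*pi/5) + exp(-4*I*pi/5) + exp(4*I*pi/5) + 3*exp(2*I*pi/5))*conj(exp(-2*I*pi/5)) + 1*(3*exp(-4*I*pi/5) + exp(-2*I*pi/5) + exp(2*I*pi/5) + 2*exp(4*I*pi/5))*conj(exp(4*I*pi/5))]
      = (1/5)[(7) + (2 + 3*exp(-2*I*pi/5) + exp(-4*I*pi/5) + exp(2*I*pi/5)) + (2 + 3*exp(-4*I*pi/5) + exp(4*I*pi/5) + exp(2*I*pi/5)) + (2 + exp(-2*I*pi/5) + exp(-4*I*pi/5) + 3*exp(4*I*pi/5)) + (2 + exp(-2*I*pi/5) + exp(4*I*pi/5) + 3*exp(2*I*pi/5))] = 10/5 = 2
  <chi_rho, chi_4> = (1/5)[1*(7)*conj(1) + 1*(2*exp(-4*I*pi/5) + exp(-2*I*pi/5) + exp(2*I*pi/5) + 3*exp(4*I*pi/5))*conj(exp(-2*I*pi/5)) + 1*(3*exp(-2*I*pi/5) + exp(-4*I*pi/5) + exp(4*I*pi/5) + 2*exp(2*I*pi/5))*conj(exp(-4*I*pi/5)) + 1*(2*exp(-2*I*pi/5) + exp(-4*I*pi/5) + exp(4*I*pi/5) + 3*exp(2*I*pi/5))*conj(exp(4*I*pi/5)) + 1*(3*exp(-4*I*pi/5) + exp(-2*I*pi/5) + exp(2*I*pi/5) + 2*exp(4*I*pi/5))*conj(exp(2*I*pi/5))]
      = (1/5)[(7) + (1 + 2*exp(-2*I*pi/5) + 3*exp(-4*I*pi/5) + exp(4*I*pi/5)) + (1 + 2*exp(-4*I*pi/5) + exp(-2*I*pi/5) + 3*exp(2*I*pi/5)) + (1 + 3*exp(-2*I*pi/5) + exp(2*I*pi/5) + 2*exp(4*I*pi/5)) + (1 + exp(-4*I*pi/5) + 3*exp(4*I*pi/5) + 2*exp(2*I*pi/5))] = 5/5 = 1
(Exp terms are combined using exp(i*s)*conj(exp(i*t)) = exp(i*(s-t)), and sums of them are collapsed using the identity that for every m > 1 the m distinct m-th roots of unity sum to 0, e.g. 1 + exp(2*I*pi/3) + exp(-2*I*pi/3) = 0.)
Dimension check: dim(rho) = sum (mult * dim) = 0*1 + 1*1 + 3*1 + 2*1 + 1*1 = 7 = chi_rho(e) = 7.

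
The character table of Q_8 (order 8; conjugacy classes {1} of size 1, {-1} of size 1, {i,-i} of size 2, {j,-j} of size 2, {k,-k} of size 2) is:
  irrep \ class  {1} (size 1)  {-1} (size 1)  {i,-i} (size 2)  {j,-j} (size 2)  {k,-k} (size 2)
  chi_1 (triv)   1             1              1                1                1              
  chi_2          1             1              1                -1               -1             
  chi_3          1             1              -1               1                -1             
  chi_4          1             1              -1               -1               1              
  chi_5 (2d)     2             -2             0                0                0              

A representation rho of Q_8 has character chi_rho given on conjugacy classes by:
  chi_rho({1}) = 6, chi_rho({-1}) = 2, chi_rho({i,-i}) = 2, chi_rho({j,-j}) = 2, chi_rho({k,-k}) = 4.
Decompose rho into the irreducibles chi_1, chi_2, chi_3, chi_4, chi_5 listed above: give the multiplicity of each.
Multiplicities: chi_1: 3, chi_2: 0, chi_3: 0, chi_4: 1, chi_5: 1.

Explanation: Use <chi_rho, chi> = (1/|G|) sum_C |C| * chi_rho(C) * conj(chi(C)) with |G| = 8 for each irreducible chi in the table:
  <chi_rho, chi_1> = (1/8)[1*(6)*conj(1) + 1*(2)*conj(1) + 2*(2)*conj(1) + 2*(2)*conj(1) + 2*(4)*conj(1)]
      = (1/8)[(6) + (2) + (4) + (4) + (8)] = 24/8 = 3
  <chi_rho, chi_2> = (1/8)[1*(6)*conj(1) + 1*(2)*conj(1) + 2*(2)*conj(1) + 2*(2)*conj(-1) + 2*(4)*conj(-1)]
      = (1/8)[(6) + (2) + (4) + (-4) + (-8)] = 0/8 = 0
  <chi_rho, chi_3> = (1/8)[1*(6)*conj(1) + 1*(2)*conj(1) + 2*(2)*conj(-1) + 2*(2)*conj(1) + 2*(4)*conj(-1)]
      = (1/8)[(6) + (2) + (-4) + (4) + (-8)] = 0/8 = 0
  <chi_rho, chi_4> = (1/8)[1*(6)*conj(1) + 1*(2)*conj(1) + 2*(2)*conj(-1) + 2*(2)*conj(-1) + 2*(4)*conj(1)]
      = (1/8)[(6) + (2) + (-4) + (-4) + (8)] = 8/8 = 1
  <chi_rho, chi_5> = (1/8)[1*(6)*conj(2) + 1*(2)*conj(-2) + 2*(2)*conj(0) + 2*(2)*conj(0) + 2*(4)*conj(0)]
      = (1/8)[(12) + (-4) + (0) + (0) + (0)] = 8/8 = 1
Dimension check: dim(rho) = sum (mult * dim) = 3*1 + 0*1 + 0*1 + 1*1 + 1*2 = 6 = chi_rho(e) = 6.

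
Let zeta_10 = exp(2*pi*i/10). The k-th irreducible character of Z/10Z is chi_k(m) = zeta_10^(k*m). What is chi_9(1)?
chi_9(1) = zeta_10^9 = exp(-I*pi/5)

Why: chi_9(1) = zeta_10^(9*1) = zeta_10^9. Since zeta_10^10 = 1, this equals zeta_10^9 = exp(2*pi*i*9/10) = exp(-I*pi/5).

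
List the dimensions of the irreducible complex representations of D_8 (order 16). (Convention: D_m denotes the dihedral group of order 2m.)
Dimensions: 1, 1, 1, 1, 2, 2, 2

There are 7 irreducibles (= number of conjugacy classes). Their dimensions d_i satisfy sum d_i^2 = |G| = 16: 1 + 1 + 1 + 1 + 4 + 4 + 4 = 16.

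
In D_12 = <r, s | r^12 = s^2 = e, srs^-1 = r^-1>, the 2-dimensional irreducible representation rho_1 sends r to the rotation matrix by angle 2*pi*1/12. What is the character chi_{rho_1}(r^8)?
chi_{rho_1}(r^8) = 2*cos(2*pi*1*8/12) = -1

Solution. rho_1(r^8) is rotation by angle 2*pi*1*8/12, whose trace is 2*cos(2*pi*1*8/12) = -1.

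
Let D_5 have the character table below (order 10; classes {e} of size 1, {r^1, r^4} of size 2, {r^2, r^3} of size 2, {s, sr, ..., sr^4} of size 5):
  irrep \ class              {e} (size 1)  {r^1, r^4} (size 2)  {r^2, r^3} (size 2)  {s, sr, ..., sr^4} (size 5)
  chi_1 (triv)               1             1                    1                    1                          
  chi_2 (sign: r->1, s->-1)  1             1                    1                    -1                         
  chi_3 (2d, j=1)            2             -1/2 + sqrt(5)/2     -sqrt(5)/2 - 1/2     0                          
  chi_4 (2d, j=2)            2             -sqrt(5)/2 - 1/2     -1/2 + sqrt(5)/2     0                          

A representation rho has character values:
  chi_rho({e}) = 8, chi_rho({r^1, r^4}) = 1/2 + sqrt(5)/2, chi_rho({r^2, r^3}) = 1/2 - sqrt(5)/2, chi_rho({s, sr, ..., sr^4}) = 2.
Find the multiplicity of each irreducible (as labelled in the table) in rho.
Multiplicities: chi_1: 2, chi_2: 0, chi_3: 2, chi_4: 1.

Details: Use <chi_rho, chi> = (1/|G|) sum_C |C| * chi_rho(C) * conj(chi(C)) with |G| = 10 for each irreducible chi in the table:
  <chi_rho, chi_1> = (1/10)[1*(8)*conj(1) + 2*(1/2 + sqrt(5)/2)*conj(1) + 2*(1/2 - sqrt(5)/2)*conj(1) + 5*(2)*conj(1)]
      = (1/10)[(8) + (1 + sqrt(5)) + (1 - sqrt(5)) + (10)] = 20/10 = 2
  <chi_rho, chi_2> = (1/10)[1*(8)*conj(1) + 2*(1/2 + sqrt(5)/2)*conj(1) + 2*(1/2 - sqrt(5)/2)*conj(1) + 5*(2)*conj(-1)]
      = (1/10)[(8) + (1 + sqrt(5)) + (1 - sqrt(5)) + (-10)] = 0/10 = 0
  <chi_rho, chi_3> = (1/10)[1*(8)*conj(2) + 2*(1/2 + sqrt(5)/2)*conj(-1/2 + sqrt(5)/2) + 2*(1/2 - sqrt(5)/2)*conj(-sqrt(5)/2 - 1/2) + 5*(2)*conj(0)]
      = (1/10)[(16) + (2) + (2) + (0)] = 20/10 = 2
  <chi_rho, chi_4> = (1/10)[1*(8)*conj(2) + 2*(1/2 + sqrt(5)/2)*conj(-sqrt(5)/2 - 1/2) + 2*(1/2 - sqrt(5)/2)*conj(-1/2 + sqrt(5)/2) + 5*(2)*conj(0)]
      = (1/10)[(16) + (-3 - sqrt(5)) + (-3 + sqrt(5)) + (0)] = 10/10 = 1
Dimension check: dim(rho) = sum (mult * dim) = 2*1 + 0*1 + 2*2 + 1*2 = 8 = chi_rho(e) = 8.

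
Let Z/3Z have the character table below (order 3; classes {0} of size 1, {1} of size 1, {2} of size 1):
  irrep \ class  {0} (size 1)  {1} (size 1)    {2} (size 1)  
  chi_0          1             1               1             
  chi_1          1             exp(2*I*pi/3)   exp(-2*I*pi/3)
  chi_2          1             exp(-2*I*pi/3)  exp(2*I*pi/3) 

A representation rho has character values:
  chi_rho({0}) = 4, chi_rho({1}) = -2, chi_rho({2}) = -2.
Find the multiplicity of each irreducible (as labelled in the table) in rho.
Multiplicities: chi_0: 0, chi_1: 2, chi_2: 2.

Details: Use <chi_rho, chi> = (1/|G|) sum_C |C| * chi_rho(C) * conj(chi(C)) with |G| = 3 for each irreducible chi in the table:
  <chi_rho, chi_0> = (1/3)[1*(4)*conj(1) + 1*(-2)*conj(1) + 1*(-2)*conj(1)]
      = (1/3)[(4) + (-2) + (-2)] = 0/3 = 0
  <chi_rho, chi_1> = (1/3)[1*(4)*conj(1) + 1*(-2)*conj(exp(2*I*pi/3)) + 1*(-2)*conj(exp(-2*I*pi/3))]
      = (1/3)[(4) + (2 + 2*exp(2*I*pi/3)) + (2 + 2*exp(-2*I*pi/3))] = 6/3 = 2
  <chi_rho, chi_2> = (1/3)[1*(4)*conj(1) + 1*(-2)*conj(exp(-2*I*pi/3)) + 1*(-2)*conj(exp(2*I*pi/3))]
      = (1/3)[(4) + (2 + 2*exp(-2*I*pi/3)) + (2 + 2*exp(2*I*pi/3))] = 6/3 = 2
(Exp terms are combined using exp(i*s)*conj(exp(i*t)) = exp(i*(s-t)), and sums of them are collapsed using the identity that for every m > 1 the m distinct m-th roots of unity sum to 0, e.g. 1 + exp(2*I*pi/3) + exp(-2*I*pi/3) = 0.)
Dimension check: dim(rho) = sum (mult * dim) = 0*1 + 2*1 + 2*1 = 4 = chi_rho(e) = 4.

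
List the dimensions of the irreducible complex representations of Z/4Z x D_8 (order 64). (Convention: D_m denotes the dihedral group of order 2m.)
Dimensions: 1, 1, 1, 1, 1, 1, 1, 1, 1, 1, 1, 1, 1, 1, 1, 1, 2, 2, 2, 2, 2, 2, 2, 2, 2, 2, 2, 2

Justification: There are 28 irreducibles (= number of conjugacy classes). Their dimensions d_i satisfy sum d_i^2 = |G| = 64: 1 + 1 + 1 + 1 + 1 + 1 + 1 + 1 + 1 + 1 + 1 + 1 + 1 + 1 + 1 + 1 + 4 + 4 + 4 + 4 + 4 + 4 + 4 + 4 + 4 + 4 + 4 + 4 = 64. (For the product with Z/4Z: each of the 4 1-dim characters of Z/4Z tensors with each irrep of D_8, giving 4 copies of each D_8-dimension.)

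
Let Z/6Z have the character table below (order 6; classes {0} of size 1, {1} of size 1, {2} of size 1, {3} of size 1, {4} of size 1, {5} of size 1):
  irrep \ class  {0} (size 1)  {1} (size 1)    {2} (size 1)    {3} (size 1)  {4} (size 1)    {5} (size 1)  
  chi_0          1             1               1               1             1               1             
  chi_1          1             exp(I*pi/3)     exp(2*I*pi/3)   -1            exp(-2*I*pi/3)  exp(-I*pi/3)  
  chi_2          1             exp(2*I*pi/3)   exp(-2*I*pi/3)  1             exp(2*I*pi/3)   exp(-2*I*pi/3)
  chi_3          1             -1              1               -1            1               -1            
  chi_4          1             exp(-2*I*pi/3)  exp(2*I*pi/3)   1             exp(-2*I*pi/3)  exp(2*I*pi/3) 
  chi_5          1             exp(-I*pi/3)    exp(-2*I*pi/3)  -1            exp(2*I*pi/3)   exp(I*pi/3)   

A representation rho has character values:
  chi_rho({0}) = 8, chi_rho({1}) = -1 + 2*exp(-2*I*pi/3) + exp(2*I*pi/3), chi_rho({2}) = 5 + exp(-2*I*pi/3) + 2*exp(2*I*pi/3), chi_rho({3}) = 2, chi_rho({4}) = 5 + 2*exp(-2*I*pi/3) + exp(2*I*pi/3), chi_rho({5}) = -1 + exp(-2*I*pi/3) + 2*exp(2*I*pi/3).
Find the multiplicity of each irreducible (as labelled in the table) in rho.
Multiplicities: chi_0: 2, chi_1: 0, chi_2: 1, chi_3: 3, chi_4: 2, chi_5: 0.

Justification: Use <chi_rho, chi> = (1/|G|) sum_C |C| * chi_rho(C) * conj(chi(C)) with |G| = 6 for each irreducible chi in the table:
  <chi_rho, chi_0> = (1/6)[1*(8)*conj(1) + 1*(-1 + 2*exp(-2*I*pi/3) + exp(2*I*pi/3))*conj(1) + 1*(5 + exp(-2*I*pi/3) + 2*exp(2*I*pi/3))*conj(1) + 1*(2)*conj(1) + 1*(5 + 2*exp(-2*I*pi/3) + exp(2*I*pi/3))*conj(1) + 1*(-1 + exp(-2*I*pi/3) + 2*exp(2*I*pi/3))*conj(1)]
      = (1/6)[(8) + (-1 + 2*exp(-2*I*pi/3) + exp(2*I*pi/3)) + (5 + exp(-2*I*pi/3) + 2*exp(2*I*pi/3)) + (2) + (5 + 2*exp(-2*I*pi/3) + exp(2*I*pi/3)) + (-1 + exp(-2*I*pi/3) + 2*exp(2*I*pi/3))] = 12/6 = 2
  <chi_rho, chi_1> = (1/6)[1*(8)*conj(1) + 1*(-1 + 2*exp(-2*I*pi/3) + exp(2*I*pi/3))*conj(exp(I*pi/3)) + 1*(5 + exp(-2*I*pi/3) + 2*exp(2*I*pi/3))*conj(exp(2*I*pi/3)) + 1*(2)*conj(-1) + 1*(5 + 2*exp(-2*I*pi/3) + exp(2*I*pi/3))*conj(exp(-2*I*pi/3)) + 1*(-1 + exp(-2*I*pi/3) + 2*exp(2*I*pi/3))*conj(exp(-I*pi/3))]
      = (1/6)[(8) + (-2 - exp(-I*pi/3) + exp(I*pi/3)) + (2 + 5*exp(-2*I*pi/3) + exp(2*I*pi/3)) + (-2) + (2 + exp(-2*I*pi/3) + 5*exp(2*I*pi/3)) + (-2 - exp(I*pi/3) + exp(-I*pi/3))] = 0/6 = 0
  <chi_rho, chi_2> = (1/6)[1*(8)*conj(1) + 1*(-1 + 2*exp(-2*I*pi/3) + exp(2*I*pi/3))*conj(exp(2*I*pi/3)) + 1*(5 + exp(-2*I*pi/3) + 2*exp(2*I*pi/3))*conj(exp(-2*I*pi/3)) + 1*(2)*conj(1) + 1*(5 + 2*exp(-2*I*pi/3) + exp(2*I*pi/3))*conj(exp(2*I*pi/3)) + 1*(-1 + exp(-2*I*pi/3) + 2*exp(2*I*pi/3))*conj(exp(-2*I*pi/3))]
      = (1/6)[(8) + (1 - exp(-2*I*pi/3) + 2*exp(2*I*pi/3)) + (1 + 2*exp(-2*I*pi/3) + 5*exp(2*I*pi/3)) + (2) + (1 + 5*exp(-2*I*pi/3) + 2*exp(2*I*pi/3)) + (1 + 2*exp(-2*I*pi/3) - exp(2*I*pi/3))] = 6/6 = 1
  <chi_rho, chi_3> = (1/6)[1*(8)*conj(1) + 1*(-1 + 2*exp(-2*I*pi/3) + exp(2*I*pi/3))*conj(-1) + 1*(5 + exp(-2*I*pi/3) + 2*exp(2*I*pi/3))*conj(1) + 1*(2)*conj(-1) + 1*(5 + 2*exp(-2*I*pi/3) + exp(2*I*pi/3))*conj(1) + 1*(-1 + exp(-2*I*pi/3) + 2*exp(2*I*pi/3))*conj(-1)]
      = (1/6)[(8) + (1 - exp(2*I*pi/3) - 2*exp(-2*I*pi/3)) + (5 + exp(-2*I*pi/3) + 2*exp(2*I*pi/3)) + (-2) + (5 + 2*exp(-2*I*pi/3) + exp(2*I*pi/3)) + (1 - 2*exp(2*I*pi/3) - exp(-2*I*pi/3))] = 18/6 = 3
  <chi_rho, chi_4> = (1/6)[1*(8)*conj(1) + 1*(-1 + 2*exp(-2*I*pi/3) + exp(2*I*pi/3))*conj(exp(-2*I*pi/3)) + 1*(5 + exp(-2*I*pi/3) + 2*exp(2*I*pi/3))*conj(exp(2*I*pi/3)) + 1*(2)*conj(1) + 1*(5 + 2*exp(-2*I*pi/3) + exp(2*I*pi/3))*conj(exp(-2*I*pi/3)) + 1*(-1 + exp(-2*I*pi/3) + 2*exp(2*I*pi/3))*conj(exp(2*I*pi/3))]
      = (1/6)[(8) + (2 + exp(-2*I*pi/3) - exp(2*I*pi/3)) + (2 + 5*exp(-2*I*pi/3) + exp(2*I*pi/3)) + (2) + (2 + exp(-2*I*pi/3) + 5*exp(2*I*pi/3)) + (2 + exp(2*I*pi/3) - exp(-2*I*pi/3))] = 12/6 = 2
  <chi_rho, chi_5> = (1/6)[1*(8)*conj(1) + 1*(-1 + 2*exp(-2*I*pi/3) + exp(2*I*pi/3))*conj(exp(-I*pi/3)) + 1*(5 + exp(-2*I*pi/3) + 2*exp(2*I*pi/3))*conj(exp(-2*I*pi/3)) + 1*(2)*conj(-1) + 1*(5 + 2*exp(-2*I*pi/3) + exp(2*I*pi/3))*conj(exp(2*I*pi/3)) + 1*(-1 + exp(-2*I*pi/3) + 2*exp(2*I*pi/3))*conj(exp(I*pi/3))]
      = (1/6)[(8) + (-1 + 2*exp(-I*pi/3) - exp(I*pi/3)) + (1 + 2*exp(-2*I*pi/3) + 5*exp(2*I*pi/3)) + (-2) + (1 + 5*exp(-2*I*pi/3) + 2*exp(2*I*pi/3)) + (-1 - exp(-I*pi/3) + 2*exp(I*pi/3))] = 0/6 = 0
(Exp terms are combined using exp(i*s)*conj(exp(i*t)) = exp(i*(s-t)), and sums of them are collapsed using the identity that for every m > 1 the m distinct m-th roots of unity sum to 0, e.g. 1 + exp(2*I*pi/3) + exp(-2*I*pi/3) = 0.)
Dimension check: dim(rho) = sum (mult * dim) = 2*1 + 0*1 + 1*1 + 3*1 + 2*1 + 0*1 = 8 = chi_rho(e) = 8.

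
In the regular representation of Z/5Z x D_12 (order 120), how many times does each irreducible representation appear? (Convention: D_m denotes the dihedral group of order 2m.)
Each irreducible V_i of dimension d_i appears with multiplicity d_i, i.e. rho_reg = (direct sum over all irreducibles V_i) d_i V_i. The irreducible dimensions for Z/5Z x D_12 are 1, 1, 1, 1, 1, 1, 1, 1, 1, 1, 1, 1, 1, 1, 1, 1, 1, 1, 1, 1, 2, 2, 2, 2, 2, 2, 2, 2, 2, 2, 2, 2, 2, 2, 2, 2, 2, 2, 2, 2, 2, 2, 2, 2, 2: 20 irreducibles of dimension 1, each with multiplicity 1; 25 irreducibles of dimension 2, each with multiplicity 2. Total dimension 20*1*1 + 25*2*2 = 120 = |G|.

Working: General theorem: in the regular representation of a finite group G, each irreducible appears with multiplicity equal to its dimension. Check: dim(rho_reg) = sum d_i^2 = 1 + 1 + 1 + 1 + 1 + 1 + 1 + 1 + 1 + 1 + 1 + 1 + 1 + 1 + 1 + 1 + 1 + 1 + 1 + 1 + 4 + 4 + 4 + 4 + 4 + 4 + 4 + 4 + 4 + 4 + 4 + 4 + 4 + 4 + 4 + 4 + 4 + 4 + 4 + 4 + 4 + 4 + 4 + 4 + 4 = 120 = |G|.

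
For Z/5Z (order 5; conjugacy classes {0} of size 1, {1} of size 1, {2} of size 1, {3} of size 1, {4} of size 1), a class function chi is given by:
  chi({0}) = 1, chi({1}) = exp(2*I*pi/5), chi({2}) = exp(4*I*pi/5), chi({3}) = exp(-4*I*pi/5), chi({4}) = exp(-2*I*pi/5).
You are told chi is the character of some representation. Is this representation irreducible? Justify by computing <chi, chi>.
Irreducible: <chi, chi> = 1.

Why: <chi, chi> = (1/|G|) sum_C |C| * |chi(C)|^2 = (1/5)[1*|1|^2 + 1*|exp(2*I*pi/5)|^2 + 1*|exp(4*I*pi/5)|^2 + 1*|exp(-4*I*pi/5)|^2 + 1*|exp(-2*I*pi/5)|^2]
  = (1/5)[(1) + (1) + (1) + (1) + (1)] = 5/5 = 1.
(Exp terms are combined using exp(i*s)*conj(exp(i*t)) = exp(i*(s-t)), and sums of them are collapsed using the identity that for every m > 1 the m distinct m-th roots of unity sum to 0, e.g. 1 + exp(2*I*pi/3) + exp(-2*I*pi/3) = 0.)
A character is irreducible iff <chi, chi> = 1, so this representation is irreducible.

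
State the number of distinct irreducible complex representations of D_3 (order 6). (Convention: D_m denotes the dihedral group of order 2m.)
3

The number of irreducible complex representations of a finite group equals its number of conjugacy classes. D_3 has 3 conjugacy classes ((n+3)/2 for n odd), so D_3 (order 6) has exactly 3 irreducible complex representations.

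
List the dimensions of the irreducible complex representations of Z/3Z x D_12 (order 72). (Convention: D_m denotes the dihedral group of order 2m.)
Dimensions: 1, 1, 1, 1, 1, 1, 1, 1, 1, 1, 1, 1, 2, 2, 2, 2, 2, 2, 2, 2, 2, 2, 2, 2, 2, 2, 2

Solution. There are 27 irreducibles (= number of conjugacy classes). Their dimensions d_i satisfy sum d_i^2 = |G| = 72: 1 + 1 + 1 + 1 + 1 + 1 + 1 + 1 + 1 + 1 + 1 + 1 + 4 + 4 + 4 + 4 + 4 + 4 + 4 + 4 + 4 + 4 + 4 + 4 + 4 + 4 + 4 = 72. (For the product with Z/3Z: each of the 3 1-dim characters of Z/3Z tensors with each irrep of D_12, giving 3 copies of each D_12-dimension.)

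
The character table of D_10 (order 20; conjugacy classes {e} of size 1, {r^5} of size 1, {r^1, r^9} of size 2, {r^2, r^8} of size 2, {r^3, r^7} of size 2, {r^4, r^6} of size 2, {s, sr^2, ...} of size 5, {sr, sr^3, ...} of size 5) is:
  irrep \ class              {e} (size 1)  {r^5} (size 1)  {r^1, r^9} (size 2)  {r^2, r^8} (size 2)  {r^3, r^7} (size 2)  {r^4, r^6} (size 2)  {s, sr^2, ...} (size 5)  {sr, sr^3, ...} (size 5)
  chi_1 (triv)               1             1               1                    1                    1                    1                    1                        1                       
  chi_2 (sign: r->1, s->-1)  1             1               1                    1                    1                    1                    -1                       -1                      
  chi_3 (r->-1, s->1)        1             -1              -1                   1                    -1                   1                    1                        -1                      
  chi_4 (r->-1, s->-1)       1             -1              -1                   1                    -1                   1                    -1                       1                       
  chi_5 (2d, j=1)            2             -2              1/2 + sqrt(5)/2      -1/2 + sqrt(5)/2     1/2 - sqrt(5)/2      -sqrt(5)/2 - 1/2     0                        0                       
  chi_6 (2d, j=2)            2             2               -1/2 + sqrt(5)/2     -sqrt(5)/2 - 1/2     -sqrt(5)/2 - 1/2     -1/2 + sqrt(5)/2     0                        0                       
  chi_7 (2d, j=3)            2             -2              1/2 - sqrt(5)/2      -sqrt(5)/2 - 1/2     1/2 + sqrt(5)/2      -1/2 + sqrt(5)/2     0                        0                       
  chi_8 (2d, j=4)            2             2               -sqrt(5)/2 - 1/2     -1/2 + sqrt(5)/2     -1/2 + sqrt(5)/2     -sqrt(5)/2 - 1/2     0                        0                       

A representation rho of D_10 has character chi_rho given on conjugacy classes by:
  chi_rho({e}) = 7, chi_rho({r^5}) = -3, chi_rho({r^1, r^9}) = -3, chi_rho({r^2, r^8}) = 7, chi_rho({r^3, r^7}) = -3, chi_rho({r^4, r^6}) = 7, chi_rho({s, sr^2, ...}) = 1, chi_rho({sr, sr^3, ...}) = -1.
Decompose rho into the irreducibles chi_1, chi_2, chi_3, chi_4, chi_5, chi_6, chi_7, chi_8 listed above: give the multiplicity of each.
Multiplicities: chi_1: 1, chi_2: 1, chi_3: 3, chi_4: 2, chi_5: 0, chi_6: 0, chi_7: 0, chi_8: 0.

Proof sketch: Use <chi_rho, chi> = (1/|G|) sum_C |C| * chi_rho(C) * conj(chi(C)) with |G| = 20 for each irreducible chi in the table:
  <chi_rho, chi_1> = (1/20)[1*(7)*conj(1) + 1*(-3)*conj(1) + 2*(-3)*conj(1) + 2*(7)*conj(1) + 2*(-3)*conj(1) + 2*(7)*conj(1) + 5*(1)*conj(1) + 5*(-1)*conj(1)]
      = (1/20)[(7) + (-3) + (-6) + (14) + (-6) + (14) + (5) + (-5)] = 20/20 = 1
  <chi_rho, chi_2> = (1/20)[1*(7)*conj(1) + 1*(-3)*conj(1) + 2*(-3)*conj(1) + 2*(7)*conj(1) + 2*(-3)*conj(1) + 2*(7)*conj(1) + 5*(1)*conj(-1) + 5*(-1)*conj(-1)]
      = (1/20)[(7) + (-3) + (-6) + (14) + (-6) + (14) + (-5) + (5)] = 20/20 = 1
  <chi_rho, chi_3> = (1/20)[1*(7)*conj(1) + 1*(-3)*conj(-1) + 2*(-3)*conj(-1) + 2*(7)*conj(1) + 2*(-3)*conj(-1) + 2*(7)*conj(1) + 5*(1)*conj(1) + 5*(-1)*conj(-1)]
      = (1/20)[(7) + (3) + (6) + (14) + (6) + (14) + (5) + (5)] = 60/20 = 3
  <chi_rho, chi_4> = (1/20)[1*(7)*conj(1) + 1*(-3)*conj(-1) + 2*(-3)*conj(-1) + 2*(7)*conj(1) + 2*(-3)*conj(-1) + 2*(7)*conj(1) + 5*(1)*conj(-1) + 5*(-1)*conj(1)]
      = (1/20)[(7) + (3) + (6) + (14) + (6) + (14) + (-5) + (-5)] = 40/20 = 2
  <chi_rho, chi_5> = (1/20)[1*(7)*conj(2) + 1*(-3)*conj(-2) + 2*(-3)*conj(1/2 + sqrt(5)/2) + 2*(7)*conj(-1/2 + sqrt(5)/2) + 2*(-3)*conj(1/2 - sqrt(5)/2) + 2*(7)*conj(-sqrt(5)/2 - 1/2) + 5*(1)*conj(0) + 5*(-1)*conj(0)]
      = (1/20)[(14) + (6) + (-3*sqrt(5) - 3) + (-7 + 7*sqrt(5)) + (-3 + 3*sqrt(5)) + (-7*sqrt(5) - 7) + (0) + (0)] = 0/20 = 0
  <chi_rho, chi_6> = (1/20)[1*(7)*conj(2) + 1*(-3)*conj(2) + 2*(-3)*conj(-1/2 + sqrt(5)/2) + 2*(7)*conj(-sqrt(5)/2 - 1/2) + 2*(-3)*conj(-sqrt(5)/2 - 1/2) + 2*(7)*conj(-1/2 + sqrt(5)/2) + 5*(1)*conj(0) + 5*(-1)*conj(0)]
      = (1/20)[(14) + (-6) + (3 - 3*sqrt(5)) + (-7*sqrt(5) - 7) + (3 + 3*sqrt(5)) + (-7 + 7*sqrt(5)) + (0) + (0)] = 0/20 = 0
  <chi_rho, chi_7> = (1/20)[1*(7)*conj(2) + 1*(-3)*conj(-2) + 2*(-3)*conj(1/2 - sqrt(5)/2) + 2*(7)*conj(-sqrt(5)/2 - 1/2) + 2*(-3)*conj(1/2 + sqrt(5)/2) + 2*(7)*conj(-1/2 + sqrt(5)/2) + 5*(1)*conj(0) + 5*(-1)*conj(0)]
      = (1/20)[(14) + (6) + (-3 + 3*sqrt(5)) + (-7*sqrt(5) - 7) + (-3*sqrt(5) - 3) + (-7 + 7*sqrt(5)) + (0) + (0)] = 0/20 = 0
  <chi_rho, chi_8> = (1/20)[1*(7)*conj(2) + 1*(-3)*conj(2) + 2*(-3)*conj(-sqrt(5)/2 - 1/2) + 2*(7)*conj(-1/2 + sqrt(5)/2) + 2*(-3)*conj(-1/2 + sqrt(5)/2) + 2*(7)*conj(-sqrt(5)/2 - 1/2) + 5*(1)*conj(0) + 5*(-1)*conj(0)]
      = (1/20)[(14) + (-6) + (3 + 3*sqrt(5)) + (-7 + 7*sqrt(5)) + (3 - 3*sqrt(5)) + (-7*sqrt(5) - 7) + (0) + (0)] = 0/20 = 0
Dimension check: dim(rho) = sum (mult * dim) = 1*1 + 1*1 + 3*1 + 2*1 + 0*2 + 0*2 + 0*2 + 0*2 = 7 = chi_rho(e) = 7.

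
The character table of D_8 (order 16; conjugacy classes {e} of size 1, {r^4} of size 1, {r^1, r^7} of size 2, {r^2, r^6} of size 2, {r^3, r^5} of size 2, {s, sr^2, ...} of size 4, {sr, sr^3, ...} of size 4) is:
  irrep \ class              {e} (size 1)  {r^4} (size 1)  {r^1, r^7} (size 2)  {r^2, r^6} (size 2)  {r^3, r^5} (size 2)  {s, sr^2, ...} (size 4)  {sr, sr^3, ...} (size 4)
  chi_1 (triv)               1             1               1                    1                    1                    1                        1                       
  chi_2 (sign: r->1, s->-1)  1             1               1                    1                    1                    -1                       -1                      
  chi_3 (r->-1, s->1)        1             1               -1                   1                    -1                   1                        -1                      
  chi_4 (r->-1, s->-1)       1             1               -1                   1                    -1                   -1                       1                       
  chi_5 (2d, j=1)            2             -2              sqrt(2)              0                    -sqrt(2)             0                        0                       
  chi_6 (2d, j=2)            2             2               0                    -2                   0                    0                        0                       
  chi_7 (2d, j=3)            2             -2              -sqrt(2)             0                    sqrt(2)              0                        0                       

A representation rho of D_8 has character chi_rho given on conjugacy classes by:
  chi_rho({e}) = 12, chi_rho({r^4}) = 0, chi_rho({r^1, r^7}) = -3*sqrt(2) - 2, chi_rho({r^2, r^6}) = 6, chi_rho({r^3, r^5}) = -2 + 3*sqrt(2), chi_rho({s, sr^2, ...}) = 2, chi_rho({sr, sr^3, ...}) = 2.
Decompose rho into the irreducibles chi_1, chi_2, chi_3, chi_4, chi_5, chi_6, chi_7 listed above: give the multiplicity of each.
Multiplicities: chi_1: 2, chi_2: 0, chi_3: 2, chi_4: 2, chi_5: 0, chi_6: 0, chi_7: 3.

Use <chi_rho, chi> = (1/|G|) sum_C |C| * chi_rho(C) * conj(chi(C)) with |G| = 16 for each irreducible chi in the table:
  <chi_rho, chi_1> = (1/16)[1*(12)*conj(1) + 1*(0)*conj(1) + 2*(-3*sqrt(2) - 2)*conj(1) + 2*(6)*conj(1) + 2*(-2 + 3*sqrt(2))*conj(1) + 4*(2)*conj(1) + 4*(2)*conj(1)]
      = (1/16)[(12) + (0) + (-6*sqrt(2) - 4) + (12) + (-4 + 6*sqrt(2)) + (8) + (8)] = 32/16 = 2
  <chi_rho, chi_2> = (1/16)[1*(12)*conj(1) + 1*(0)*conj(1) + 2*(-3*sqrt(2) - 2)*conj(1) + 2*(6)*conj(1) + 2*(-2 + 3*sqrt(2))*conj(1) + 4*(2)*conj(-1) + 4*(2)*conj(-1)]
      = (1/16)[(12) + (0) + (-6*sqrt(2) - 4) + (12) + (-4 + 6*sqrt(2)) + (-8) + (-8)] = 0/16 = 0
  <chi_rho, chi_3> = (1/16)[1*(12)*conj(1) + 1*(0)*conj(1) + 2*(-3*sqrt(2) - 2)*conj(-1) + 2*(6)*conj(1) + 2*(-2 + 3*sqrt(2))*conj(-1) + 4*(2)*conj(1) + 4*(2)*conj(-1)]
      = (1/16)[(12) + (0) + (4 + 6*sqrt(2)) + (12) + (4 - 6*sqrt(2)) + (8) + (-8)] = 32/16 = 2
  <chi_rho, chi_4> = (1/16)[1*(12)*conj(1) + 1*(0)*conj(1) + 2*(-3*sqrt(2) - 2)*conj(-1) + 2*(6)*conj(1) + 2*(-2 + 3*sqrt(2))*conj(-1) + 4*(2)*conj(-1) + 4*(2)*conj(1)]
      = (1/16)[(12) + (0) + (4 + 6*sqrt(2)) + (12) + (4 - 6*sqrt(2)) + (-8) + (8)] = 32/16 = 2
  <chi_rho, chi_5> = (1/16)[1*(12)*conj(2) + 1*(0)*conj(-2) + 2*(-3*sqrt(2) - 2)*conj(sqrt(2)) + 2*(6)*conj(0) + 2*(-2 + 3*sqrt(2))*conj(-sqrt(2)) + 4*(2)*conj(0) + 4*(2)*conj(0)]
      = (1/16)[(24) + (0) + (-12 - 4*sqrt(2)) + (0) + (-12 + 4*sqrt(2)) + (0) + (0)] = 0/16 = 0
  <chi_rho, chi_6> = (1/16)[1*(12)*conj(2) + 1*(0)*conj(2) + 2*(-3*sqrt(2) - 2)*conj(0) + 2*(6)*conj(-2) + 2*(-2 + 3*sqrt(2))*conj(0) + 4*(2)*conj(0) + 4*(2)*conj(0)]
      = (1/16)[(24) + (0) + (0) + (-24) + (0) + (0) + (0)] = 0/16 = 0
  <chi_rho, chi_7> = (1/16)[1*(12)*conj(2) + 1*(0)*conj(-2) + 2*(-3*sqrt(2) - 2)*conj(-sqrt(2)) + 2*(6)*conj(0) + 2*(-2 + 3*sqrt(2))*conj(sqrt(2)) + 4*(2)*conj(0) + 4*(2)*conj(0)]
      = (1/16)[(24) + (0) + (4*sqrt(2) + 12) + (0) + (12 - 4*sqrt(2)) + (0) + (0)] = 48/16 = 3
Dimension check: dim(rho) = sum (mult * dim) = 2*1 + 0*1 + 2*1 + 2*1 + 0*2 + 0*2 + 3*2 = 12 = chi_rho(e) = 12.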